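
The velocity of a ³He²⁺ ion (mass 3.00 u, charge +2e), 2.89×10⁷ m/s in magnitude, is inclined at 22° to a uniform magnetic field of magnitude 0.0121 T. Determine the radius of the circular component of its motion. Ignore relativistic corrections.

v⊥ = v sinθ = 2.89×10⁷·sin22° ≈ 1.083×10⁷ m/s.
r = m v⊥/(|q|B) = (4.983×10⁻²⁷)(1.083×10⁷)/((3.204×10⁻¹⁹)(0.0121)) ≈ 13.9 m.

r ≈ 13.9 m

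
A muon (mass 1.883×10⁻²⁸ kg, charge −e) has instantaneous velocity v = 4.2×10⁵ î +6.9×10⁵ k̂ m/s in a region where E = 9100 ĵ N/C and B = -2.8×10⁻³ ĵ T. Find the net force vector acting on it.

F ≈ (-3.10×10⁻¹⁶, -1.46×10⁻¹⁵, 1.88×10⁻¹⁶) N

v×B = (1930, 0, -1180) N/C.
E + v×B = (1930, 9100, -1180) N/C.
F = q(E + v×B) = (−1.602×10⁻¹⁹ C)·(1930, 9100, -1180) = (-3.10×10⁻¹⁶, -1.46×10⁻¹⁵, 1.88×10⁻¹⁶) N.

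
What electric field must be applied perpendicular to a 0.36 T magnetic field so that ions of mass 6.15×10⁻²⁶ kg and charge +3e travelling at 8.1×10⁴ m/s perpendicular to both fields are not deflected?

For straight-line motion qE = qvB, so E = vB.
E = 8.1×10⁴ × 0.36 = 2.9×10⁴ V/m.

E = 2.9×10⁴ V/m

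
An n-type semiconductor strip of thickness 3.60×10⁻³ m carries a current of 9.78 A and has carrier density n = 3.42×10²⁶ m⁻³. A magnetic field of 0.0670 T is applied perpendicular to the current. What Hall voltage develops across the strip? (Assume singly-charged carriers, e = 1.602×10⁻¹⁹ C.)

V_H ≈ 3.32×10⁻⁶ V

V_H = IB/(n e t).
V_H = (9.78)(0.0670)/((3.42×10²⁶)(1.602×10⁻¹⁹)(3.60×10⁻³)) ≈ 3.32×10⁻⁶ V.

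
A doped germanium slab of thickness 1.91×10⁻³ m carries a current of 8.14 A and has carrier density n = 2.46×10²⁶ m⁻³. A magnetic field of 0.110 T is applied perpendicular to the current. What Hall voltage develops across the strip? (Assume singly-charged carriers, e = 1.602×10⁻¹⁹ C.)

V_H = IB/(n e t).
V_H = (8.14)(0.110)/((2.46×10²⁶)(1.602×10⁻¹⁹)(1.91×10⁻³)) ≈ 1.19×10⁻⁵ V.

V_H ≈ 1.19×10⁻⁵ V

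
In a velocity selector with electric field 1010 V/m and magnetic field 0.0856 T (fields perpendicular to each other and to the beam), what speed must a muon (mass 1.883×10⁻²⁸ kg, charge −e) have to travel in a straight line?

For undeflected motion the electric and magnetic forces balance: qE = qvB.
v = E/B = 1010/0.0856 = 1.18×10⁴ m/s.

v = 1.18×10⁴ m/s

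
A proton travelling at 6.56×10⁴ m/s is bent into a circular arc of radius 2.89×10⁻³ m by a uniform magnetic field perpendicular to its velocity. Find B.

From |q|vB = mv²/r, B = mv/(|q|r).
B = (1.673×10⁻²⁷)(6.56×10⁴)/((1.602×10⁻¹⁹)(2.89×10⁻³)) ≈ 0.237 T.

B ≈ 0.237 T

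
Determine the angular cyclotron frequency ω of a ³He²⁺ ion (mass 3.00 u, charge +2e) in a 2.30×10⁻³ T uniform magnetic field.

ω ≈ 1.48×10⁵ rad/s

ω = |q|B/m.
ω = (3.204×10⁻¹⁹)(2.30×10⁻³)/4.983×10⁻²⁷ ≈ 1.48×10⁵ rad/s.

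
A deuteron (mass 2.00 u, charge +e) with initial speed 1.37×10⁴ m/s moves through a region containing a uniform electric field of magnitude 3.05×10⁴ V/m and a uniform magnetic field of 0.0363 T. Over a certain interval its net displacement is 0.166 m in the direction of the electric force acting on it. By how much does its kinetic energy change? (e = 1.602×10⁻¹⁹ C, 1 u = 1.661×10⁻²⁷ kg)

ΔKE ≈ 8.11×10⁻¹⁶ J

The magnetic force is always ⟂ v and does no work; only the electric force changes KE.
ΔKE = F_E · d = |q|E d = (1.602×10⁻¹⁹)(3.05×10⁴)(0.166) ≈ 8.11×10⁻¹⁶ J.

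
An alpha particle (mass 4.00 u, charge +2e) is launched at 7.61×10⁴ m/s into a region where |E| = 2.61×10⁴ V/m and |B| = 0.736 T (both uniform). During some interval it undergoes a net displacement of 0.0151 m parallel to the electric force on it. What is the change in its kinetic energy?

ΔKE ≈ 1.26×10⁻¹⁶ J

The magnetic force is always ⟂ v and does no work; only the electric force changes KE.
ΔKE = F_E · d = |q|E d = (3.204×10⁻¹⁹)(2.61×10⁴)(0.0151) ≈ 1.26×10⁻¹⁶ J.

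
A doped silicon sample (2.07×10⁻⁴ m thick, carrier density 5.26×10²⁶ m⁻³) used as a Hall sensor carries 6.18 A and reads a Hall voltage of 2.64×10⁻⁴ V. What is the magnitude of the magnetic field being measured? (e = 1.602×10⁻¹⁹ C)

B ≈ 0.745 T

From V_H = IB/(n e t), B = V_H n e t / I.
B = (2.64×10⁻⁴)(5.26×10²⁶)(1.602×10⁻¹⁹)(2.07×10⁻⁴)/6.18 ≈ 0.745 T.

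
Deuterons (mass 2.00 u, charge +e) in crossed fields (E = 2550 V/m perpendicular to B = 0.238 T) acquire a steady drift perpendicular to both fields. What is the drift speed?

v_d ≈ 1.07×10⁴ m/s

The E×B drift speed is v_d = E/B.
v_d = 2550/0.238 = 1.07×10⁴ m/s.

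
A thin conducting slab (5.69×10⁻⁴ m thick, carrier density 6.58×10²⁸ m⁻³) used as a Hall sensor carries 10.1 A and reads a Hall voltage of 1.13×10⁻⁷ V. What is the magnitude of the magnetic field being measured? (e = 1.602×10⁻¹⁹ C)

From V_H = IB/(n e t), B = V_H n e t / I.
B = (1.13×10⁻⁷)(6.58×10²⁸)(1.602×10⁻¹⁹)(5.69×10⁻⁴)/10.1 ≈ 0.0671 T.

B ≈ 0.0671 T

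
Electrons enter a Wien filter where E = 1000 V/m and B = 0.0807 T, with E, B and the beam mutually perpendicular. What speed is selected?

v = 1.24×10⁴ m/s

Straight-line motion ⇒ electric and magnetic forces cancel, so E = vB.
v = E/B = 1000/0.0807 = 1.24×10⁴ m/s.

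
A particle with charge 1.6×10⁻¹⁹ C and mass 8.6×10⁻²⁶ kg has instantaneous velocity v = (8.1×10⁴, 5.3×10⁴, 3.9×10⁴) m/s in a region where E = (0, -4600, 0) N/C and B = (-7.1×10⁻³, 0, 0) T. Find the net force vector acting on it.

F ≈ (0, -7.80×10⁻¹⁶, 6.02×10⁻¹⁷) N

v×B = (0, -277, 376) N/C.
E + v×B = (0, -4880, 376) N/C.
F = q(E + v×B) = (1.6×10⁻¹⁹ C)·(0, -4880, 376) = (0, -7.80×10⁻¹⁶, 6.02×10⁻¹⁷) N.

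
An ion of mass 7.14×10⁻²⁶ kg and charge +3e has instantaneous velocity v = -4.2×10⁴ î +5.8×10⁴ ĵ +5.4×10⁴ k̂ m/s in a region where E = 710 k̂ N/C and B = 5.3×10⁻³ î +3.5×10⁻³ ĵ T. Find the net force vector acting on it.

F ≈ (-9.08×10⁻¹⁷, 1.38×10⁻¹⁶, 1.23×10⁻¹⁶) N

v×B = (-189, 286, -454) N/C.
E + v×B = (-189, 286, 256) N/C.
F = q(E + v×B) = (4.806×10⁻¹⁹ C)·(-189, 286, 256) = (-9.08×10⁻¹⁷, 1.38×10⁻¹⁶, 1.23×10⁻¹⁶) N.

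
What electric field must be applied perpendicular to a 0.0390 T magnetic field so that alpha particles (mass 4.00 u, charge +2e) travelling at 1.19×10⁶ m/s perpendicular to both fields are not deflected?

For straight-line motion qE = qvB, so E = vB.
E = 1.19×10⁶ × 0.0390 = 4.64×10⁴ V/m.

E = 4.64×10⁴ V/m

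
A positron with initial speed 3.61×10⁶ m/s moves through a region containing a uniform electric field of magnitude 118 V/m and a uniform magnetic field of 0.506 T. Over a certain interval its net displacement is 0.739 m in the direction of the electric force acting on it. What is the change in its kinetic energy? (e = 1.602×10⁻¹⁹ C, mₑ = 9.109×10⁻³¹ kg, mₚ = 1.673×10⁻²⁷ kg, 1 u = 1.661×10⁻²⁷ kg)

ΔKE ≈ 1.40×10⁻¹⁷ J

The magnetic force is always ⟂ v and does no work; only the electric force changes KE.
ΔKE = F_E · d = |q|E d = (1.602×10⁻¹⁹)(118)(0.739) ≈ 1.40×10⁻¹⁷ J.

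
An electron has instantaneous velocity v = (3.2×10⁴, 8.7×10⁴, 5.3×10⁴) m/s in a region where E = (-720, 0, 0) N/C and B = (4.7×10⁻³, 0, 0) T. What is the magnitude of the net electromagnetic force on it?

|F| ≈ 1.39×10⁻¹⁶ N

v×B = (0, 249, -409) N/C.
E + v×B = (-720, 249, -409) N/C.
F = q(E + v×B) = (−1.602×10⁻¹⁹ C)·(-720, 249, -409) = (1.15×10⁻¹⁶, -3.99×10⁻¹⁷, 6.55×10⁻¹⁷) N.
|F| = 1.39×10⁻¹⁶ N.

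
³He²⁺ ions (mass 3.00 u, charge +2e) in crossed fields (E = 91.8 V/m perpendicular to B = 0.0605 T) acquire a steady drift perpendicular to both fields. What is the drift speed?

The steady drift has the magnetic force balancing the electric force, so v_d = E/B.
v_d = 91.8/0.0605 = 1520 m/s.

v_d ≈ 1520 m/s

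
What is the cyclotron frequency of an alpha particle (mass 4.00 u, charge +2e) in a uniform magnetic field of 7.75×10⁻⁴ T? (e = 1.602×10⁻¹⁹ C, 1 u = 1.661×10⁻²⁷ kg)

f = |q|B/(2πm).
f = (3.204×10⁻¹⁹)(7.75×10⁻⁴)/(2π·6.644×10⁻²⁷) ≈ 5950 Hz.

f ≈ 5950 Hz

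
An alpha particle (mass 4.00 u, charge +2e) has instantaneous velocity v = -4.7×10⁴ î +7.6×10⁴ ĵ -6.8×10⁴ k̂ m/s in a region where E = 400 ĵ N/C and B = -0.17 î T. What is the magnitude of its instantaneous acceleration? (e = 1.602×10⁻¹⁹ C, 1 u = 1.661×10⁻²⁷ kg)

v×B = (0, 1.16×10⁴, 1.29×10⁴) N/C.
E + v×B = (0, 1.20×10⁴, 1.29×10⁴) N/C.
F = q(E + v×B) = (3.204×10⁻¹⁹ C)·(0, 1.20×10⁴, 1.29×10⁴) = (0, 3.83×10⁻¹⁵, 4.14×10⁻¹⁵) N.
|a| = |F|/m = 5.641×10⁻¹⁵/6.644×10⁻²⁷ ≈ 8.49×10¹¹ m/s².

|a| ≈ 8.49×10¹¹ m/s²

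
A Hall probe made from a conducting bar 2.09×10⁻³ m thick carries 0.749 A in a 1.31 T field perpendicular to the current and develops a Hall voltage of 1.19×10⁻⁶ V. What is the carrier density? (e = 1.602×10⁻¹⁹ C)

n ≈ 2.46×10²⁷ m⁻³

From V_H = IB/(n e t), n = IB/(V_H e t).
n = (0.749)(1.31)/((1.19×10⁻⁶)(1.602×10⁻¹⁹)(2.09×10⁻³)) ≈ 2.46×10²⁷ m⁻³.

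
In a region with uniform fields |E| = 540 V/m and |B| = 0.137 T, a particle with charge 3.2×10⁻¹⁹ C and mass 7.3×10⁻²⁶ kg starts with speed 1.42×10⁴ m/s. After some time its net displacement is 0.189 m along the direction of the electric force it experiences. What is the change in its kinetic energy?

The magnetic force is always ⟂ v and does no work; only the electric force changes KE.
ΔKE = F_E · d = |q|E d = (3.2×10⁻¹⁹)(540)(0.189) ≈ 3.27×10⁻¹⁷ J.

ΔKE ≈ 3.27×10⁻¹⁷ J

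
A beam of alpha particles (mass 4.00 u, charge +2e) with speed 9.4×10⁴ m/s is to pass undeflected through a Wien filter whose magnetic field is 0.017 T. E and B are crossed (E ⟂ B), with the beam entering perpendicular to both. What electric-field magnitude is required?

E = 1600 V/m

For straight-line motion qE = qvB, so E = vB.
E = 9.4×10⁴ × 0.017 = 1600 V/m.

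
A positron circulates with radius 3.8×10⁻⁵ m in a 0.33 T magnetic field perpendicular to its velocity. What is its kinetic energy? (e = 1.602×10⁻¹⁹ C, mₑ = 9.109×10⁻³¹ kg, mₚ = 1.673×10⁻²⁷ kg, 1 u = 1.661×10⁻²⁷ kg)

KE ≈ 2.2×10⁻¹⁸ J

v = |q|Br/m, then KE = ½mv² = (qBr)²/(2m).
v = (1.602×10⁻¹⁹)(0.33)(3.8×10⁻⁵)/9.109×10⁻³¹ ≈ 2.205×10⁶ m/s.
KE = ½(9.109×10⁻³¹)(2.205×10⁶)² ≈ 2.2×10⁻¹⁸ J.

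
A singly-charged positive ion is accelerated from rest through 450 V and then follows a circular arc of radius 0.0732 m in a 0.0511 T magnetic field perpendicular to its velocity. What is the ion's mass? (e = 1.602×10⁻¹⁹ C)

m ≈ 2.49×10⁻²⁷ kg

Combine |q|V = ½mv² and r = mv/(|q|B): eliminate v to get m = qB²r²/(2V).
m = (1.602×10⁻¹⁹)(0.0511)²(0.0732)²/(2·450) ≈ 2.49×10⁻²⁷ kg.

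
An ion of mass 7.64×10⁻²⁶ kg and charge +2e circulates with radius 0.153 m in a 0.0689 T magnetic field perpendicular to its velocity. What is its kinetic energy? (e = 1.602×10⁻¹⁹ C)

v = |q|Br/m, then KE = ½mv² = (qBr)²/(2m).
v = (3.204×10⁻¹⁹)(0.0689)(0.153)/7.64×10⁻²⁶ ≈ 4.421×10⁴ m/s.
KE = ½(7.64×10⁻²⁶)(4.421×10⁴)² ≈ 7.47×10⁻¹⁷ J.

KE ≈ 7.47×10⁻¹⁷ J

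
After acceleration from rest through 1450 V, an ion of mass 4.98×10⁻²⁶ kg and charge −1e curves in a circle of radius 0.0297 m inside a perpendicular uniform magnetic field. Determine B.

B ≈ 1.01 T

v = √(2|q|V/m) = √(2·1.602×10⁻¹⁹·1450/4.98×10⁻²⁶) ≈ 9.659×10⁴ m/s.
B = mv/(|q|r) = (4.98×10⁻²⁶)(9.659×10⁴)/((1.602×10⁻¹⁹)(0.0297)) ≈ 1.01 T.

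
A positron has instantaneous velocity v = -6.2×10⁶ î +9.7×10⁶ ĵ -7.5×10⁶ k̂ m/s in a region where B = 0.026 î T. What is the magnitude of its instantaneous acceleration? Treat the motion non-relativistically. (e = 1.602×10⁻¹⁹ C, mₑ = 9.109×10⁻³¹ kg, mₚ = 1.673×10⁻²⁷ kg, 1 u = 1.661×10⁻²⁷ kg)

v×B = (0, -1.95×10⁵, -2.52×10⁵) N/C.
F = q v×B = (1.602×10⁻¹⁹ C)·(0, -1.95×10⁵, -2.52×10⁵) = (0, -3.12×10⁻¹⁴, -4.04×10⁻¹⁴) N.
|a| = |F|/m = 5.107×10⁻¹⁴/9.109×10⁻³¹ ≈ 5.61×10¹⁶ m/s².

|a| ≈ 5.61×10¹⁶ m/s²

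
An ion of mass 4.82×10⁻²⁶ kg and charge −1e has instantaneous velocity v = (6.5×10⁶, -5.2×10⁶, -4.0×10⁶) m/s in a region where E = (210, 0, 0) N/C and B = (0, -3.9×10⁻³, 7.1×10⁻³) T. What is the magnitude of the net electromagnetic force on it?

v×B = (-5.25×10⁴, -4.62×10⁴, -2.54×10⁴) N/C.
E + v×B = (-5.23×10⁴, -4.62×10⁴, -2.54×10⁴) N/C.
F = q(E + v×B) = (−1.602×10⁻¹⁹ C)·(-5.23×10⁴, -4.62×10⁴, -2.54×10⁴) = (8.38×10⁻¹⁵, 7.39×10⁻¹⁵, 4.06×10⁻¹⁵) N.
|F| = 1.19×10⁻¹⁴ N.

|F| ≈ 1.19×10⁻¹⁴ N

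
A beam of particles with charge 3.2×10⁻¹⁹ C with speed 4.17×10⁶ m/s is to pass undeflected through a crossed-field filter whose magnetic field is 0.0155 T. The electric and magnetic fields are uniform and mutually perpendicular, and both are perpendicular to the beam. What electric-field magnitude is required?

E = 6.46×10⁴ V/m

For straight-line motion qE = qvB, so E = vB.
E = 4.17×10⁶ × 0.0155 = 6.46×10⁴ V/m.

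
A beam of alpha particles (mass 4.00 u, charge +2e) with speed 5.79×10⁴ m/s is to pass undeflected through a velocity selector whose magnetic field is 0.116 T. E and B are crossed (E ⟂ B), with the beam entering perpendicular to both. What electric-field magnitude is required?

For straight-line motion qE = qvB, so E = vB.
E = 5.79×10⁴ × 0.116 = 6720 V/m.

E = 6720 V/m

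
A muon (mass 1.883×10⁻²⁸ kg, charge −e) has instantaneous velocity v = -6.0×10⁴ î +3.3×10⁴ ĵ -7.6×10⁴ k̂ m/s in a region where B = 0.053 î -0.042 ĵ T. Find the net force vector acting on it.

F ≈ (5.11×10⁻¹⁶, 6.45×10⁻¹⁶, -1.24×10⁻¹⁶) N

v×B = (-3190, -4030, 771) N/C.
F = q v×B = (−1.602×10⁻¹⁹ C)·(-3190, -4030, 771) = (5.11×10⁻¹⁶, 6.45×10⁻¹⁶, -1.24×10⁻¹⁶) N.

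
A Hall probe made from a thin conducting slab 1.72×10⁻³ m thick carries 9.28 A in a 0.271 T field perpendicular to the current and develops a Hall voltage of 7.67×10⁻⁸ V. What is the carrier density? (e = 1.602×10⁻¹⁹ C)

From V_H = IB/(n e t), n = IB/(V_H e t).
n = (9.28)(0.271)/((7.67×10⁻⁸)(1.602×10⁻¹⁹)(1.72×10⁻³)) ≈ 1.19×10²⁹ m⁻³.

n ≈ 1.19×10²⁹ m⁻³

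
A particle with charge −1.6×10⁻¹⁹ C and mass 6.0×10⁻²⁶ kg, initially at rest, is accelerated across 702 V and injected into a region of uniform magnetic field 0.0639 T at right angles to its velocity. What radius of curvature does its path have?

r ≈ 0.359 m

Acceleration: |q|V = ½mv² ⇒ v = √(2|q|V/m) = √(2·1.6×10⁻¹⁹·702/6.0×10⁻²⁶) ≈ 6.119×10⁴ m/s.
In the field: r = mv/(|q|B) = (6.0×10⁻²⁶)(6.119×10⁴)/((1.6×10⁻¹⁹)(0.0639)) ≈ 0.359 m.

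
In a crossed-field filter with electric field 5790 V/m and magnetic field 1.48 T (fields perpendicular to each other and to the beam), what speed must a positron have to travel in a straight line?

v = 3910 m/s

Zero net Lorentz force requires |qE| = |q v×B|, i.e. E = vB.
v = E/B = 5790/1.48 = 3910 m/s.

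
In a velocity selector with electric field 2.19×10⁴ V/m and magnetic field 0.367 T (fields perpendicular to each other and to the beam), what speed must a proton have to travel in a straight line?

v = 5.97×10⁴ m/s

For undeflected motion the electric and magnetic forces balance: qE = qvB.
v = E/B = 2.19×10⁴/0.367 = 5.97×10⁴ m/s.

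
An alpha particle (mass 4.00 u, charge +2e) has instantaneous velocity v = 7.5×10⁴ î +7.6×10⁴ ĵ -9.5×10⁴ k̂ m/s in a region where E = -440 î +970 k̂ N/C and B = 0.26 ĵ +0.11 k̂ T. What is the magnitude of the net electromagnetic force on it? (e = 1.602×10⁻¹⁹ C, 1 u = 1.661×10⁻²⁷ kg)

v×B = (3.31×10⁴, -8250, 1.95×10⁴) N/C.
E + v×B = (3.26×10⁴, -8250, 2.05×10⁴) N/C.
F = q(E + v×B) = (3.204×10⁻¹⁹ C)·(3.26×10⁴, -8250, 2.05×10⁴) = (1.05×10⁻¹⁴, -2.64×10⁻¹⁵, 6.56×10⁻¹⁵) N.
|F| = 1.26×10⁻¹⁴ N.

|F| ≈ 1.26×10⁻¹⁴ N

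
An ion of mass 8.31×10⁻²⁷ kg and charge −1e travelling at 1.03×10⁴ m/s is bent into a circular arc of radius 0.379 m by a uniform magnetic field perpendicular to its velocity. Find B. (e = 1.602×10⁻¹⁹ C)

From |q|vB = mv²/r, B = mv/(|q|r).
B = (8.31×10⁻²⁷)(1.03×10⁴)/((1.602×10⁻¹⁹)(0.379)) ≈ 1.41×10⁻³ T.

B ≈ 1.41×10⁻³ T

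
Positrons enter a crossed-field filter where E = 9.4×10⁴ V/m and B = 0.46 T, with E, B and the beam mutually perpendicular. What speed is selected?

For undeflected motion the electric and magnetic forces balance: qE = qvB.
v = E/B = 9.4×10⁴/0.46 = 2.0×10⁵ m/s.

v = 2.0×10⁵ m/s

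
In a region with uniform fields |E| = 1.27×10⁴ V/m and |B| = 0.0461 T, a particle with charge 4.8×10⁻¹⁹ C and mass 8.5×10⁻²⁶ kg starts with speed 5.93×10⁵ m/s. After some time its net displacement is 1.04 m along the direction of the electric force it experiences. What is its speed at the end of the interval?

B does no work; ΔKE = |q|E d.
½mv_f² = ½mv₀² + |q|Ed = ½(8.5×10⁻²⁶)(5.93×10⁵)² + (4.8×10⁻¹⁹)(1.27×10⁴)(1.04) ≈ 1.495×10⁻¹⁴ J + 6.340×10⁻¹⁵ J ≈ 2.128×10⁻¹⁴ J.
v_f = √(2·2.128×10⁻¹⁴/8.5×10⁻²⁶) ≈ 7.08×10⁵ m/s.

v_f ≈ 7.08×10⁵ m/s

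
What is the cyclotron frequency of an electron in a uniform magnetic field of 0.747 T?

f = |q|B/(2πm).
f = (1.602×10⁻¹⁹)(0.747)/(2π·9.109×10⁻³¹) ≈ 2.09×10¹⁰ Hz.

f ≈ 2.09×10¹⁰ Hz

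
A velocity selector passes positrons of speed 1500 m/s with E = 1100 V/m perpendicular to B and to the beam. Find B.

B = 0.73 T

Balance of forces in the selector: qE = qvB ⇒ B = E/v.
B = 1100/1500 = 0.73 T.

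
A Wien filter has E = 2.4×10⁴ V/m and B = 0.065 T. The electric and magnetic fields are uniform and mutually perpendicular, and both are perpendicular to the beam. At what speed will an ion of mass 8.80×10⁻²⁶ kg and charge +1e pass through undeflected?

v = 3.7×10⁵ m/s

Straight-line motion ⇒ electric and magnetic forces cancel, so E = vB.
v = E/B = 2.4×10⁴/0.065 = 3.7×10⁵ m/s.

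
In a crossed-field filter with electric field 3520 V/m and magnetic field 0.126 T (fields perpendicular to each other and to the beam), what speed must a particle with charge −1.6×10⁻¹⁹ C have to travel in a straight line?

Zero net Lorentz force requires |qE| = |q v×B|, i.e. E = vB.
v = E/B = 3520/0.126 = 2.79×10⁴ m/s.

v = 2.79×10⁴ m/s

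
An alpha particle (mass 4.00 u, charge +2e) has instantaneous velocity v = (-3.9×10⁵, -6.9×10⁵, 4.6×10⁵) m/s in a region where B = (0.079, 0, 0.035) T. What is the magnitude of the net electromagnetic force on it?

|F| ≈ 2.49×10⁻¹⁴ N

v×B = (-2.42×10⁴, 5.00×10⁴, 5.45×10⁴) N/C.
F = q v×B = (3.204×10⁻¹⁹ C)·(-2.42×10⁴, 5.00×10⁴, 5.45×10⁴) = (-7.74×10⁻¹⁵, 1.60×10⁻¹⁴, 1.75×10⁻¹⁴) N.
|F| = 2.49×10⁻¹⁴ N.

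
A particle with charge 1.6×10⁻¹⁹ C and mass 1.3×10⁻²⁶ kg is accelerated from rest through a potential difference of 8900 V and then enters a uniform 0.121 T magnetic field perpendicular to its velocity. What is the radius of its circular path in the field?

r ≈ 0.314 m

Acceleration: |q|V = ½mv² ⇒ v = √(2|q|V/m) = √(2·1.6×10⁻¹⁹·8900/1.3×10⁻²⁶) ≈ 4.681×10⁵ m/s.
In the field: r = mv/(|q|B) = (1.3×10⁻²⁶)(4.681×10⁵)/((1.6×10⁻¹⁹)(0.121)) ≈ 0.314 m.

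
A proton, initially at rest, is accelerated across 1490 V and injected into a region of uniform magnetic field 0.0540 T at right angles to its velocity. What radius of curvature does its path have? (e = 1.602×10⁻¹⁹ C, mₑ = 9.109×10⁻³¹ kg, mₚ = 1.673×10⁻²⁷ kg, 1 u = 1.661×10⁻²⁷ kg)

Acceleration: |q|V = ½mv² ⇒ v = √(2|q|V/m) = √(2·1.602×10⁻¹⁹·1490/1.673×10⁻²⁷) ≈ 5.342×10⁵ m/s.
In the field: r = mv/(|q|B) = (1.673×10⁻²⁷)(5.342×10⁵)/((1.602×10⁻¹⁹)(0.0540)) ≈ 0.103 m.

r ≈ 0.103 m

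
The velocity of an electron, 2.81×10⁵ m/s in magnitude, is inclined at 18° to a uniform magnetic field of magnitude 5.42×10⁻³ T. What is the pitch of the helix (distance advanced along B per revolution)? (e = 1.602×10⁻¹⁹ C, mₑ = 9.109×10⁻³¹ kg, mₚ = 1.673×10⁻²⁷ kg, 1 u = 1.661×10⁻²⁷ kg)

v∥ = v cosθ = 2.81×10⁵·cos18° ≈ 2.672×10⁵ m/s.
T = 2πm/(|q|B) = 2π(9.109×10⁻³¹)/((1.602×10⁻¹⁹)(5.42×10⁻³)) ≈ 6.592×10⁻⁹ s.
pitch = v∥ T = (2.672×10⁵)(6.592×10⁻⁹) ≈ 1.76×10⁻³ m.

p ≈ 1.76×10⁻³ m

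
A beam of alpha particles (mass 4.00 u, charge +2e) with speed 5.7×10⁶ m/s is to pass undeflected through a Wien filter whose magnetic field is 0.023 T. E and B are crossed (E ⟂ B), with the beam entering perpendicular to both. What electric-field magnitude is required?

E = 1.3×10⁵ V/m

For straight-line motion qE = qvB, so E = vB.
E = 5.7×10⁶ × 0.023 = 1.3×10⁵ V/m.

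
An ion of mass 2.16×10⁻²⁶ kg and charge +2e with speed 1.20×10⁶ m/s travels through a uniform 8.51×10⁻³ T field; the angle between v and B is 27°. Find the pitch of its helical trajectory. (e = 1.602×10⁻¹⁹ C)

p ≈ 53.2 m

v∥ = v cosθ = 1.20×10⁶·cos27° ≈ 1.069×10⁶ m/s.
T = 2πm/(|q|B) = 2π(2.16×10⁻²⁶)/((3.204×10⁻¹⁹)(8.51×10⁻³)) ≈ 4.978×10⁻⁵ s.
pitch = v∥ T = (1.069×10⁶)(4.978×10⁻⁵) ≈ 53.2 m.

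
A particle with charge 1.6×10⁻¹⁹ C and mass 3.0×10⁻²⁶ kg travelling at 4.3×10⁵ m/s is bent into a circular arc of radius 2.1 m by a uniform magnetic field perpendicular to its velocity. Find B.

B ≈ 0.038 T

From |q|vB = mv²/r, B = mv/(|q|r).
B = (3.0×10⁻²⁶)(4.3×10⁵)/((1.6×10⁻¹⁹)(2.1)) ≈ 0.038 T.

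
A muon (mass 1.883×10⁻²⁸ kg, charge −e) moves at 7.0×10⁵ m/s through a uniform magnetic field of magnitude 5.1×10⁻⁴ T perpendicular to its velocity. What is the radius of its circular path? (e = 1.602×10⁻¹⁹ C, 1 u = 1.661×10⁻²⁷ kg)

The magnetic force provides the centripetal force: |q|vB = mv²/r.
r = mv/(|q|B) = (1.883×10⁻²⁸)(7.0×10⁵)/((1.602×10⁻¹⁹)(5.1×10⁻⁴)) ≈ 1.6 m.

r ≈ 1.6 m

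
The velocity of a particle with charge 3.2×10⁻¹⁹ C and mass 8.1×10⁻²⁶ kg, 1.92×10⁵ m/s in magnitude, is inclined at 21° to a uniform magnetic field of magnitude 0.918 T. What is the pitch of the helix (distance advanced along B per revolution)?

v∥ = v cosθ = 1.92×10⁵·cos21° ≈ 1.792×10⁵ m/s.
T = 2πm/(|q|B) = 2π(8.1×10⁻²⁶)/((3.2×10⁻¹⁹)(0.918)) ≈ 1.732×10⁻⁶ s.
pitch = v∥ T = (1.792×10⁵)(1.732×10⁻⁶) ≈ 0.311 m.

p ≈ 0.311 m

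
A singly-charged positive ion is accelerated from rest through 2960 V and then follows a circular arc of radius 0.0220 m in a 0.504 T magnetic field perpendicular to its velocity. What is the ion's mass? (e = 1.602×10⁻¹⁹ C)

Combine |q|V = ½mv² and r = mv/(|q|B): eliminate v to get m = qB²r²/(2V).
m = (1.602×10⁻¹⁹)(0.504)²(0.0220)²/(2·2960) ≈ 3.33×10⁻²⁷ kg.

m ≈ 3.33×10⁻²⁷ kg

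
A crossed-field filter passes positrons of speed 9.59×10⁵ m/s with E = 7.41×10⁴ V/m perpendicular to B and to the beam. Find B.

B = 0.0773 T

Balance of forces in the selector: qE = qvB ⇒ B = E/v.
B = 7.41×10⁴/9.59×10⁵ = 0.0773 T.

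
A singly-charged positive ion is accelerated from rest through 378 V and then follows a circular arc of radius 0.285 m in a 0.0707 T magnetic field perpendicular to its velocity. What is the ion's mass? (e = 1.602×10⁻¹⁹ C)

m ≈ 8.60×10⁻²⁶ kg

Combine |q|V = ½mv² and r = mv/(|q|B): eliminate v to get m = qB²r²/(2V).
m = (1.602×10⁻¹⁹)(0.0707)²(0.285)²/(2·378) ≈ 8.60×10⁻²⁶ kg.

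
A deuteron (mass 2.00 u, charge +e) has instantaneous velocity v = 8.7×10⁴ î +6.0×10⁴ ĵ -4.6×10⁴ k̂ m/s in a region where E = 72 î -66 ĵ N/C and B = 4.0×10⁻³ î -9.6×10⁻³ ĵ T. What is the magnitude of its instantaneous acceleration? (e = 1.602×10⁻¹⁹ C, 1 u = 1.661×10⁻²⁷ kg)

v×B = (-442, -184, -1080) N/C.
E + v×B = (-370, -250, -1080) N/C.
F = q(E + v×B) = (1.602×10⁻¹⁹ C)·(-370, -250, -1080) = (-5.92×10⁻¹⁷, -4.00×10⁻¹⁷, -1.72×10⁻¹⁶) N.
|a| = |F|/m = 1.865×10⁻¹⁶/3.322×10⁻²⁷ ≈ 5.61×10¹⁰ m/s².

|a| ≈ 5.61×10¹⁰ m/s²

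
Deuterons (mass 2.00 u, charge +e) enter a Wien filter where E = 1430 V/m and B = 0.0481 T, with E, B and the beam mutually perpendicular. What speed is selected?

For undeflected motion the electric and magnetic forces balance: qE = qvB.
v = E/B = 1430/0.0481 = 2.97×10⁴ m/s.

v = 2.97×10⁴ m/s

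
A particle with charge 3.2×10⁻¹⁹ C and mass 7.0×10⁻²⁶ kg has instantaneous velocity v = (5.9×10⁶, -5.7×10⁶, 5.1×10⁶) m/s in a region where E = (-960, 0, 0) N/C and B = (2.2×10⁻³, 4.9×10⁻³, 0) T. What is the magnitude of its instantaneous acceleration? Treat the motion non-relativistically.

|a| ≈ 2.29×10¹¹ m/s²

v×B = (-2.50×10⁴, 1.12×10⁴, 4.14×10⁴) N/C.
E + v×B = (-2.60×10⁴, 1.12×10⁴, 4.14×10⁴) N/C.
F = q(E + v×B) = (3.2×10⁻¹⁹ C)·(-2.60×10⁴, 1.12×10⁴, 4.14×10⁴) = (-8.30×10⁻¹⁵, 3.59×10⁻¹⁵, 1.33×10⁻¹⁴) N.
|a| = |F|/m = 1.606×10⁻¹⁴/7.0×10⁻²⁶ ≈ 2.29×10¹¹ m/s².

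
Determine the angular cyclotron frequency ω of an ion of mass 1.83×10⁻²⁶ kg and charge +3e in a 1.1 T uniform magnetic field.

ω ≈ 2.9×10⁷ rad/s

ω = |q|B/m.
ω = (4.806×10⁻¹⁹)(1.1)/1.83×10⁻²⁶ ≈ 2.9×10⁷ rad/s.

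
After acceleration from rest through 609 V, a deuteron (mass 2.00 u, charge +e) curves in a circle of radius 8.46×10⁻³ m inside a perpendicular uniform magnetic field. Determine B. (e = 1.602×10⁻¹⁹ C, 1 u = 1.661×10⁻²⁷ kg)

v = √(2|q|V/m) = √(2·1.602×10⁻¹⁹·609/3.322×10⁻²⁷) ≈ 2.424×10⁵ m/s.
B = mv/(|q|r) = (3.322×10⁻²⁷)(2.424×10⁵)/((1.602×10⁻¹⁹)(8.46×10⁻³)) ≈ 0.594 T.

B ≈ 0.594 T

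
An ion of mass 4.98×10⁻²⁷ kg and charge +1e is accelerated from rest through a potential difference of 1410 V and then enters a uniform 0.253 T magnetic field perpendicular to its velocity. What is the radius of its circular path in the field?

Acceleration: |q|V = ½mv² ⇒ v = √(2|q|V/m) = √(2·1.602×10⁻¹⁹·1410/4.98×10⁻²⁷) ≈ 3.012×10⁵ m/s.
In the field: r = mv/(|q|B) = (4.98×10⁻²⁷)(3.012×10⁵)/((1.602×10⁻¹⁹)(0.253)) ≈ 0.0370 m.

r ≈ 0.0370 m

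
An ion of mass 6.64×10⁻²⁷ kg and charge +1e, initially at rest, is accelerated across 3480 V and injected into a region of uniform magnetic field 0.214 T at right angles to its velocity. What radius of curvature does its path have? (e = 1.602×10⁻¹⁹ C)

Acceleration: |q|V = ½mv² ⇒ v = √(2|q|V/m) = √(2·1.602×10⁻¹⁹·3480/6.64×10⁻²⁷) ≈ 4.098×10⁵ m/s.
In the field: r = mv/(|q|B) = (6.64×10⁻²⁷)(4.098×10⁵)/((1.602×10⁻¹⁹)(0.214)) ≈ 0.0794 m.

r ≈ 0.0794 m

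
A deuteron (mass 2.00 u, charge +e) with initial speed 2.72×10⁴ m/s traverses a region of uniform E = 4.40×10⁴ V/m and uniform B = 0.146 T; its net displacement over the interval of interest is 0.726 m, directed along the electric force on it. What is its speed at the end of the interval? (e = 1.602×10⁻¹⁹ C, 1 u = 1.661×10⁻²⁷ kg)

B does no work; ΔKE = |q|E d.
½mv_f² = ½mv₀² + |q|Ed = ½(3.322×10⁻²⁷)(2.72×10⁴)² + (1.602×10⁻¹⁹)(4.40×10⁴)(0.726) ≈ 1.229×10⁻¹⁸ J + 5.117×10⁻¹⁵ J ≈ 5.119×10⁻¹⁵ J.
v_f = √(2·5.119×10⁻¹⁵/3.322×10⁻²⁷) ≈ 1.76×10⁶ m/s.

v_f ≈ 1.76×10⁶ m/s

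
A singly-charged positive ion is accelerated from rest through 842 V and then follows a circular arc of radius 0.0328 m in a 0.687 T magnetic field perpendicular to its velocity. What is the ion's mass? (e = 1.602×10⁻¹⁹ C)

Combine |q|V = ½mv² and r = mv/(|q|B): eliminate v to get m = qB²r²/(2V).
m = (1.602×10⁻¹⁹)(0.687)²(0.0328)²/(2·842) ≈ 4.83×10⁻²⁶ kg.

m ≈ 4.83×10⁻²⁶ kg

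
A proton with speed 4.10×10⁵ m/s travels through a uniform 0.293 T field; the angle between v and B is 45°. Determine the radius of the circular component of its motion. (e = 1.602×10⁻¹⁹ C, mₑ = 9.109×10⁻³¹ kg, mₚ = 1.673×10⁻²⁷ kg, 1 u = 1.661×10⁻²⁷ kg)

r ≈ 0.0103 m

v⊥ = v sinθ = 4.10×10⁵·sin45° ≈ 2.899×10⁵ m/s.
r = m v⊥/(|q|B) = (1.673×10⁻²⁷)(2.899×10⁵)/((1.602×10⁻¹⁹)(0.293)) ≈ 0.0103 m.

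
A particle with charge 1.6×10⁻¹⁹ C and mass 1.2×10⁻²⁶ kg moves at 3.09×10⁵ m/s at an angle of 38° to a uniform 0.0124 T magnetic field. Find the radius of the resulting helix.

v⊥ = v sinθ = 3.09×10⁵·sin38° ≈ 1.902×10⁵ m/s.
r = m v⊥/(|q|B) = (1.2×10⁻²⁶)(1.902×10⁵)/((1.6×10⁻¹⁹)(0.0124)) ≈ 1.15 m.

r ≈ 1.15 m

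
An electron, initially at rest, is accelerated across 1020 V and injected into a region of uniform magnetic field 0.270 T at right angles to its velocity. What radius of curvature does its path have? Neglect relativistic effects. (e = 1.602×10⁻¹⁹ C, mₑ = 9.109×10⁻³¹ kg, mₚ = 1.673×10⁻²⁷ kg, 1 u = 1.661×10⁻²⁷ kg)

Acceleration: |q|V = ½mv² ⇒ v = √(2|q|V/m) = √(2·1.602×10⁻¹⁹·1020/9.109×10⁻³¹) ≈ 1.894×10⁷ m/s.
In the field: r = mv/(|q|B) = (9.109×10⁻³¹)(1.894×10⁷)/((1.602×10⁻¹⁹)(0.270)) ≈ 3.99×10⁻⁴ m.

r ≈ 3.99×10⁻⁴ m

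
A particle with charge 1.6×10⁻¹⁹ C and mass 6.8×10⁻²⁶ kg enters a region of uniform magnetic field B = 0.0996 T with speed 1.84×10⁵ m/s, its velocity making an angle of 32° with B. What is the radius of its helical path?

r ≈ 0.416 m

v⊥ = v sinθ = 1.84×10⁵·sin32° ≈ 9.751×10⁴ m/s.
r = m v⊥/(|q|B) = (6.8×10⁻²⁶)(9.751×10⁴)/((1.6×10⁻¹⁹)(0.0996)) ≈ 0.416 m.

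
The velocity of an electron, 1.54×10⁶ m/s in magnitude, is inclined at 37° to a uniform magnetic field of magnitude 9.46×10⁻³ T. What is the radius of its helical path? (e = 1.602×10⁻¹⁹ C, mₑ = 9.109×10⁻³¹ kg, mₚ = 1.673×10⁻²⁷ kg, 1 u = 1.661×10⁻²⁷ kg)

v⊥ = v sinθ = 1.54×10⁶·sin37° ≈ 9.268×10⁵ m/s.
r = m v⊥/(|q|B) = (9.109×10⁻³¹)(9.268×10⁵)/((1.602×10⁻¹⁹)(9.46×10⁻³)) ≈ 5.57×10⁻⁴ m.

r ≈ 5.57×10⁻⁴ m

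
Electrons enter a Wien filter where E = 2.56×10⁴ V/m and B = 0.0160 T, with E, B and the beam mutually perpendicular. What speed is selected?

v = 1.60×10⁶ m/s

Zero net Lorentz force requires |qE| = |q v×B|, i.e. E = vB.
v = E/B = 2.56×10⁴/0.0160 = 1.60×10⁶ m/s.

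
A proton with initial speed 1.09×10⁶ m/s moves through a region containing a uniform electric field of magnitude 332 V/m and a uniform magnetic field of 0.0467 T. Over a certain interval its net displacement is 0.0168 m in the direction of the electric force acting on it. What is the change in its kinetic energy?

The magnetic force is always ⟂ v and does no work; only the electric force changes KE.
ΔKE = F_E · d = |q|E d = (1.602×10⁻¹⁹)(332)(0.0168) ≈ 8.94×10⁻¹⁹ J.

ΔKE ≈ 8.94×10⁻¹⁹ J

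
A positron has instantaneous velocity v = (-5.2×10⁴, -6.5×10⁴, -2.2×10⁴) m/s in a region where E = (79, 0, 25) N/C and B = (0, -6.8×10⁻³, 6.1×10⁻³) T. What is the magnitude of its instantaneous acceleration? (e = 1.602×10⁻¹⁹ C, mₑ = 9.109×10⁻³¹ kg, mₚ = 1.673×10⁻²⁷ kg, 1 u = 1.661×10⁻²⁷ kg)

v×B = (-546, 317, 354) N/C.
E + v×B = (-467, 317, 379) N/C.
F = q(E + v×B) = (1.602×10⁻¹⁹ C)·(-467, 317, 379) = (-7.48×10⁻¹⁷, 5.08×10⁻¹⁷, 6.07×10⁻¹⁷) N.
|a| = |F|/m = 1.089×10⁻¹⁶/9.109×10⁻³¹ ≈ 1.20×10¹⁴ m/s².

|a| ≈ 1.20×10¹⁴ m/s²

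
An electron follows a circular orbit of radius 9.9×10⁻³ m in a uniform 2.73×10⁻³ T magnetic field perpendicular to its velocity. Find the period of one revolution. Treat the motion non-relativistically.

The cyclotron period depends only on m, q, B: T = 2πm/(|q|B).
T = 2π(9.109×10⁻³¹)/((1.602×10⁻¹⁹)(2.73×10⁻³)) ≈ 1.31×10⁻⁸ s.

T ≈ 1.31×10⁻⁸ s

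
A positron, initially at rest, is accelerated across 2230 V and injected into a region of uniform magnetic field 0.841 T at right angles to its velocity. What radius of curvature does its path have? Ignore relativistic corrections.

Acceleration: |q|V = ½mv² ⇒ v = √(2|q|V/m) = √(2·1.602×10⁻¹⁹·2230/9.109×10⁻³¹) ≈ 2.801×10⁷ m/s.
In the field: r = mv/(|q|B) = (9.109×10⁻³¹)(2.801×10⁷)/((1.602×10⁻¹⁹)(0.841)) ≈ 1.89×10⁻⁴ m.

r ≈ 1.89×10⁻⁴ m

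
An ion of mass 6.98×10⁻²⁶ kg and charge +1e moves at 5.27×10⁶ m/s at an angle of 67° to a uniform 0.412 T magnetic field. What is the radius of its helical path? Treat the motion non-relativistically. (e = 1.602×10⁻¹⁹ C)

r ≈ 5.13 m

v⊥ = v sinθ = 5.27×10⁶·sin67° ≈ 4.851×10⁶ m/s.
r = m v⊥/(|q|B) = (6.98×10⁻²⁶)(4.851×10⁶)/((1.602×10⁻¹⁹)(0.412)) ≈ 5.13 m.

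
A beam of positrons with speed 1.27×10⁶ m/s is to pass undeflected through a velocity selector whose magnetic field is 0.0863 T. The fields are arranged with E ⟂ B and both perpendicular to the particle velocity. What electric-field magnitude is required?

For straight-line motion qE = qvB, so E = vB.
E = 1.27×10⁶ × 0.0863 = 1.10×10⁵ V/m.

E = 1.10×10⁵ V/m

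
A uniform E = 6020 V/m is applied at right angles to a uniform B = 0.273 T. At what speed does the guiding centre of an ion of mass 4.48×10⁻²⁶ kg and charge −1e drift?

v_d ≈ 2.21×10⁴ m/s

The E×B drift speed is v_d = E/B.
v_d = 6020/0.273 = 2.21×10⁴ m/s.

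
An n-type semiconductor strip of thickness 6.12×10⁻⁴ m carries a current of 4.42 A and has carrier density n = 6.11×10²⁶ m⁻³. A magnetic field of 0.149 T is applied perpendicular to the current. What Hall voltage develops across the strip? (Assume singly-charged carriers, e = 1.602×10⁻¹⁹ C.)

V_H = IB/(n e t).
V_H = (4.42)(0.149)/((6.11×10²⁶)(1.602×10⁻¹⁹)(6.12×10⁻⁴)) ≈ 1.10×10⁻⁵ V.

V_H ≈ 1.10×10⁻⁵ V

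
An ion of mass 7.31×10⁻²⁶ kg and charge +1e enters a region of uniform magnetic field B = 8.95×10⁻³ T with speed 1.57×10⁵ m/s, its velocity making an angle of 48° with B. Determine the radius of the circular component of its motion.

r ≈ 5.95 m

v⊥ = v sinθ = 1.57×10⁵·sin48° ≈ 1.167×10⁵ m/s.
r = m v⊥/(|q|B) = (7.31×10⁻²⁶)(1.167×10⁵)/((1.602×10⁻¹⁹)(8.95×10⁻³)) ≈ 5.95 m.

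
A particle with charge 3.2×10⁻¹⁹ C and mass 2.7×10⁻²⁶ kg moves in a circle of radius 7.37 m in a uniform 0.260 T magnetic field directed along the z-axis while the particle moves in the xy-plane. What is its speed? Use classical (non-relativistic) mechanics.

From |q|vB = mv²/r, v = |q|Br/m.
v = (3.2×10⁻¹⁹)(0.260)(7.37)/2.7×10⁻²⁶ ≈ 2.27×10⁷ m/s.

v ≈ 2.27×10⁷ m/s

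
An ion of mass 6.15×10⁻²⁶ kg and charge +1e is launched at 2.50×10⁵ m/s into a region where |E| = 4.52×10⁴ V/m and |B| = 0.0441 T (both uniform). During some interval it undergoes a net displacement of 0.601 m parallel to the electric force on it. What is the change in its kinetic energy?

ΔKE ≈ 4.35×10⁻¹⁵ J

The magnetic force is always ⟂ v and does no work; only the electric force changes KE.
ΔKE = F_E · d = |q|E d = (1.602×10⁻¹⁹)(4.52×10⁴)(0.601) ≈ 4.35×10⁻¹⁵ J.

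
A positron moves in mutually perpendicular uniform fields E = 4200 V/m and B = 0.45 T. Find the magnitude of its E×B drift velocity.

In crossed fields the guiding centre drifts at v_d = |E×B|/B² = E/B, independent of charge and mass.
v_d = 4200/0.45 = 9300 m/s.

v_d ≈ 9300 m/s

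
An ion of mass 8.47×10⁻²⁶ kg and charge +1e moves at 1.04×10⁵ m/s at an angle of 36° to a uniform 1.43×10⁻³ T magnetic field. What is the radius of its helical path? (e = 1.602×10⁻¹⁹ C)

v⊥ = v sinθ = 1.04×10⁵·sin36° ≈ 6.113×10⁴ m/s.
r = m v⊥/(|q|B) = (8.47×10⁻²⁶)(6.113×10⁴)/((1.602×10⁻¹⁹)(1.43×10⁻³)) ≈ 22.6 m.

r ≈ 22.6 m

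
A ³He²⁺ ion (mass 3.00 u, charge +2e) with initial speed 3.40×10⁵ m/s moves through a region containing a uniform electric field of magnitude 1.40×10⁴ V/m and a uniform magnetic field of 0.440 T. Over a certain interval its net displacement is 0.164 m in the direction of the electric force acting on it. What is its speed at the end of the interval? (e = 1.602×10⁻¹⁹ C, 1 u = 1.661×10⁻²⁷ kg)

B does no work; ΔKE = |q|E d.
½mv_f² = ½mv₀² + |q|Ed = ½(4.983×10⁻²⁷)(3.40×10⁵)² + (3.204×10⁻¹⁹)(1.40×10⁴)(0.164) ≈ 2.880×10⁻¹⁶ J + 7.356×10⁻¹⁶ J ≈ 1.024×10⁻¹⁵ J.
v_f = √(2·1.024×10⁻¹⁵/4.983×10⁻²⁷) ≈ 6.41×10⁵ m/s.

v_f ≈ 6.41×10⁵ m/s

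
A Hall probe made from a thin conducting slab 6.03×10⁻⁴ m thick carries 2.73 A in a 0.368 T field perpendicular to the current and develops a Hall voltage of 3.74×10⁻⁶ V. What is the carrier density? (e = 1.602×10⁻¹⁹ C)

From V_H = IB/(n e t), n = IB/(V_H e t).
n = (2.73)(0.368)/((3.74×10⁻⁶)(1.602×10⁻¹⁹)(6.03×10⁻⁴)) ≈ 2.78×10²⁷ m⁻³.

n ≈ 2.78×10²⁷ m⁻³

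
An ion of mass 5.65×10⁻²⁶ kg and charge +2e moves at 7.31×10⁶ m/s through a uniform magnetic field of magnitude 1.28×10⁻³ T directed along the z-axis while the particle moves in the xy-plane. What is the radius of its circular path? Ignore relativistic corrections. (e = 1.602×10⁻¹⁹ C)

The magnetic force provides the centripetal force: |q|vB = mv²/r.
r = mv/(|q|B) = (5.65×10⁻²⁶)(7.31×10⁶)/((3.204×10⁻¹⁹)(1.28×10⁻³)) ≈ 1010 m.

r ≈ 1010 m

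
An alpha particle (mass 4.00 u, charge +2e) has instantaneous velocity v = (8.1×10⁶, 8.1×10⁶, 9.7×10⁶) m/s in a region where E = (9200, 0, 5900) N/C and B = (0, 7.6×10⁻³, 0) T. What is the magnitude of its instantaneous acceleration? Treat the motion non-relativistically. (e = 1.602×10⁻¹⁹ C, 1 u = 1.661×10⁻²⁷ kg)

|a| ≈ 4.50×10¹² m/s²

v×B = (-7.37×10⁴, 0, 6.16×10⁴) N/C.
E + v×B = (-6.45×10⁴, 0, 6.75×10⁴) N/C.
F = q(E + v×B) = (3.204×10⁻¹⁹ C)·(-6.45×10⁴, 0, 6.75×10⁴) = (-2.07×10⁻¹⁴, 0, 2.16×10⁻¹⁴) N.
|a| = |F|/m = 2.991×10⁻¹⁴/6.644×10⁻²⁷ ≈ 4.50×10¹² m/s².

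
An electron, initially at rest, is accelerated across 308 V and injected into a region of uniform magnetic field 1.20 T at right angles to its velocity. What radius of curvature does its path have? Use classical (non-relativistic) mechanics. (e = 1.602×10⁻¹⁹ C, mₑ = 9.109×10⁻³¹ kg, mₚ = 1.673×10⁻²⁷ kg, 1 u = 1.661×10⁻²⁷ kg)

Acceleration: |q|V = ½mv² ⇒ v = √(2|q|V/m) = √(2·1.602×10⁻¹⁹·308/9.109×10⁻³¹) ≈ 1.041×10⁷ m/s.
In the field: r = mv/(|q|B) = (9.109×10⁻³¹)(1.041×10⁷)/((1.602×10⁻¹⁹)(1.20)) ≈ 4.93×10⁻⁵ m.

r ≈ 4.93×10⁻⁵ m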